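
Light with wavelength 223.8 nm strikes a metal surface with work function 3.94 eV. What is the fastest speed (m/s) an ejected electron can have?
7.5020e+05 m/s

First, find the maximum kinetic energy:
E_photon = hc/λ = 5.5400 eV
KE_max = E_photon - φ = 5.5400 - 3.94 = 1.6000 eV

Convert to Joules: KE_max = 1.6000 × 1.602×10⁻¹⁹ J = 2.5634e-19 J

Then use KE = ½mv² to find velocity:
v = √(2·KE/m) = √(2 × 2.5634e-19 J / 9.109e-31 kg)
v = 7.5020e+05 m/s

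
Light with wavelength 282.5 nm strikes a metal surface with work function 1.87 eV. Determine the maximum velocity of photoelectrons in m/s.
9.4129e+05 m/s

First, find the maximum kinetic energy:
E_photon = hc/λ = 4.3888 eV
KE_max = E_photon - φ = 4.3888 - 1.87 = 2.5188 eV

Convert to Joules: KE_max = 2.5188 × 1.602×10⁻¹⁹ J = 4.0356e-19 J

Then use KE = ½mv² to find velocity:
v = √(2·KE/m) = √(2 × 4.0356e-19 J / 9.109e-31 kg)
v = 9.4129e+05 m/s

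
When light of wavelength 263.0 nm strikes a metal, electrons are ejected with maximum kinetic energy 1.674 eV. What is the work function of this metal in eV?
3.04 eV

From Einstein's photoelectric equation: KE_max = hf - φ = hc/λ - φ

Rearranging for φ:
φ = hc/λ - KE_max

Calculate photon energy:
E_photon = hc/λ = 4.7142 eV

Therefore:
φ = 4.7142 - 1.674 = 3.04 eV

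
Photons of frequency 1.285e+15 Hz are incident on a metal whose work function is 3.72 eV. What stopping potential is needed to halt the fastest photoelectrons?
1.5943 V

The stopping potential V_s satisfies: eV_s = KE_max

First, find KE_max using Einstein's equation:
E_photon = hf = (6.626×10⁻³⁴ J·s)(1.285e+15 Hz) = 5.3143 eV
KE_max = E_photon - φ = 5.3143 - 3.72 = 1.5943 eV

Since eV_s = KE_max:
V_s = KE_max/e = 1.5943 V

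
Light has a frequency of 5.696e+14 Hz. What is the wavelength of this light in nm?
526.32 nm

Using the wave equation: c = fλ

Solving for wavelength:
λ = c/f = (3×10⁸ m/s) / (5.696e+14 Hz)
λ = 526.32 nm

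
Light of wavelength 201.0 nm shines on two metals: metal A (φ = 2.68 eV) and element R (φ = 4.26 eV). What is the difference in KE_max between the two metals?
1.5800 eV

Using KE_max = hc/λ - φ for each metal:

Photon energy: E = hc/λ = 6.1684 eV

For metal A (φ₁ = 2.68 eV):
KE₁ = E - φ₁ = 6.1684 - 2.68 = 3.4884 eV

For element R (φ₂ = 4.26 eV):
KE₂ = E - φ₂ = 6.1684 - 4.26 = 1.9084 eV

Difference:
ΔKE = KE₁ - KE₂ = 3.4884 - 1.9084 = 1.5800 eV

Note: The difference equals the difference in work functions: 4.26 - 2.68 = 1.58 eV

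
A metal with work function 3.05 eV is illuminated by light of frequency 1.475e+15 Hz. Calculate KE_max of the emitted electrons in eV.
3.0501 eV

Using Einstein's photoelectric equation: KE_max = hf - φ

First, calculate the photon energy:
E_photon = hf = (6.626×10⁻³⁴ J·s)(1.475e+15 Hz)
E_photon = 6.1001 eV

Then, the maximum kinetic energy:
KE_max = E_photon - φ = 6.1001 eV - 3.05 eV = 3.0501 eV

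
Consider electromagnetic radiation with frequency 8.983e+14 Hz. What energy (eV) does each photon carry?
3.7151 eV

Using E = hf:

E = hf = (6.626×10⁻³⁴ J·s)(8.983e+14 Hz)
E = 3.7151 eV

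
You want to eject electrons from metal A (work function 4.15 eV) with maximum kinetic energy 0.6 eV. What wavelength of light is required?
261.02 nm

From Einstein's equation: KE_max = hc/λ - φ

Rearranging for λ:
hc/λ = KE_max + φ
λ = hc/(KE_max + φ)

Required photon energy:
E_photon = KE_max + φ = 0.6 + 4.15 = 4.75 eV

Required wavelength:
λ = hc/E_photon = (6.626×10⁻³⁴)(3×10⁸) / (4.75 × 1.602×10⁻¹⁹)
λ = 261.02 nm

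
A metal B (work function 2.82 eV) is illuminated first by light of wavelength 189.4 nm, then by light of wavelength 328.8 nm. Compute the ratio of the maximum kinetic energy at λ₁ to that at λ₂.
3.9189

Using Einstein's equation: KE_max = hc/λ - φ

For λ₁ = 189.4 nm:
E₁ = hc/λ₁ = 6.5462 eV
KE₁ = E₁ - φ = 6.5462 - 2.82 = 3.7262 eV

For λ₂ = 328.8 nm:
E₂ = hc/λ₂ = 3.7708 eV
KE₂ = E₂ - φ = 3.7708 - 2.82 = 0.9508 eV

Ratio: KE₁/KE₂ = 3.7262/0.9508 = 3.9189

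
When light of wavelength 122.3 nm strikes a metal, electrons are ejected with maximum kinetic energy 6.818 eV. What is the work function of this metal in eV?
3.32 eV

From Einstein's photoelectric equation: KE_max = hf - φ = hc/λ - φ

Rearranging for φ:
φ = hc/λ - KE_max

Calculate photon energy:
E_photon = hc/λ = 10.1377 eV

Therefore:
φ = 10.1377 - 6.818 = 3.32 eV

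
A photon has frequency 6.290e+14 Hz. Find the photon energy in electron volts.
2.6013 eV

Using E = hf:

E = hf = (6.626×10⁻³⁴ J·s)(6.290e+14 Hz)
E = 2.6013 eV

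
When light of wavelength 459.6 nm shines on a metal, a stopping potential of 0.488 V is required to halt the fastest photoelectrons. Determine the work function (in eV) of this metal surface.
2.21 eV

The stopping potential gives the maximum kinetic energy: KE_max = eV_s = 0.488 eV

From Einstein's photoelectric equation: KE_max = hc/λ - φ
Rearranging: φ = hc/λ - KE_max

Calculate photon energy:
E_photon = hc/λ = (6.626×10⁻³⁴ J·s)(3×10⁸ m/s) / (459.6×10⁻⁹ m) = 2.6977 eV

Therefore:
φ = 2.6977 - 0.488 = 2.21 eV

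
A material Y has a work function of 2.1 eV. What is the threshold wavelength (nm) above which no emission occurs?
590.40 nm

The threshold wavelength is when the photon energy equals the work function:
hc/λ₀ = φ

Solving for λ₀:
λ₀ = hc/φ = (6.626×10⁻³⁴ J·s)(3×10⁸ m/s) / (2.1 eV × 1.602×10⁻¹⁹ J/eV)
λ₀ = 590.40 nm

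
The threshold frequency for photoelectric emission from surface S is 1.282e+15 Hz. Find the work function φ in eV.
5.30 eV

At the threshold frequency, photon energy equals work function:
φ = hf₀

Calculating:
φ = (6.626×10⁻³⁴ J·s)(1.282e+15 Hz)
φ = 5.30 eV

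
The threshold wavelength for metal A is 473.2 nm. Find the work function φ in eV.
2.62 eV

At the threshold wavelength, photon energy equals work function:
φ = hc/λ₀

Calculating:
φ = (6.626×10⁻³⁴ J·s)(3×10⁸ m/s) / (473.2×10⁻⁹ m)
φ = 2.62 eV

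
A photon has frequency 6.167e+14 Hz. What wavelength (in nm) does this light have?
486.12 nm

Using the wave equation: c = fλ

Solving for wavelength:
λ = c/f = (3×10⁸ m/s) / (6.167e+14 Hz)
λ = 486.12 nm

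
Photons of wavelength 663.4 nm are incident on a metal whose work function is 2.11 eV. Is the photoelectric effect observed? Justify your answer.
No

For photoemission, the photon energy must exceed the work function.

Photon energy: E = hc/λ = 1.8689 eV
Work function: φ = 2.11 eV

Since E_photon (1.8689 eV) < φ (2.11 eV), photoemission will NOT occur.
The threshold wavelength is λ₀ = hc/φ = 587.6 nm.
Since 663.4 nm > 587.6 nm, the photons lack sufficient energy.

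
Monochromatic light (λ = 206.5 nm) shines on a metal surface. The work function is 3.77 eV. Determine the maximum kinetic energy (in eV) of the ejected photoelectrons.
2.2341 eV

Using Einstein's photoelectric equation: KE_max = hf - φ = hc/λ - φ

First, calculate the photon energy:
E_photon = hc/λ = (6.626×10⁻³⁴ J·s)(3×10⁸ m/s) / (206.5×10⁻⁹ m)
E_photon = 6.0041 eV

Then, the maximum kinetic energy:
KE_max = E_photon - φ = 6.0041 eV - 3.77 eV = 2.2341 eV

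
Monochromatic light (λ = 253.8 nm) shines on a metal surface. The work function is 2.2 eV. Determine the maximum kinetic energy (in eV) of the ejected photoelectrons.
2.6851 eV

Using Einstein's photoelectric equation: KE_max = hf - φ = hc/λ - φ

First, calculate the photon energy:
E_photon = hc/λ = (6.626×10⁻³⁴ J·s)(3×10⁸ m/s) / (253.8×10⁻⁹ m)
E_photon = 4.8851 eV

Then, the maximum kinetic energy:
KE_max = E_photon - φ = 4.8851 eV - 2.2 eV = 2.6851 eV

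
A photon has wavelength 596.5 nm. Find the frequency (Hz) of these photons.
5.0259e+14 Hz

Using the wave equation: c = fλ

Solving for frequency:
f = c/λ = (3×10⁸ m/s) / (596.5×10⁻⁹ m)
f = 5.0259e+14 Hz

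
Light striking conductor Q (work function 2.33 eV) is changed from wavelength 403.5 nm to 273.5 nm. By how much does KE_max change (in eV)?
1.4605 eV

Using Einstein's equation: KE_max = hc/λ - φ

For λ₁ = 403.5 nm:
KE₁ = hc/λ₁ - φ = 3.0727 - 2.33 = 0.7427 eV

For λ₂ = 273.5 nm:
KE₂ = hc/λ₂ - φ = 4.5332 - 2.33 = 2.2032 eV

Change in KE:
ΔKE = KE₂ - KE₁ = 2.2032 - 0.7427 = 1.4605 eV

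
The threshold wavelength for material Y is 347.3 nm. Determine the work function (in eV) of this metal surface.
3.57 eV

At the threshold wavelength, photon energy equals work function:
φ = hc/λ₀

Calculating:
φ = (6.626×10⁻³⁴ J·s)(3×10⁸ m/s) / (347.3×10⁻⁹ m)
φ = 3.57 eV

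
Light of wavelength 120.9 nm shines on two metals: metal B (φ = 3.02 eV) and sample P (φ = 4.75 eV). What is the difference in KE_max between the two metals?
1.7300 eV

Using KE_max = hc/λ - φ for each metal:

Photon energy: E = hc/λ = 10.2551 eV

For metal B (φ₁ = 3.02 eV):
KE₁ = E - φ₁ = 10.2551 - 3.02 = 7.2351 eV

For sample P (φ₂ = 4.75 eV):
KE₂ = E - φ₂ = 10.2551 - 4.75 = 5.5051 eV

Difference:
ΔKE = KE₁ - KE₂ = 7.2351 - 5.5051 = 1.7300 eV

Note: The difference equals the difference in work functions: 4.75 - 3.02 = 1.73 eV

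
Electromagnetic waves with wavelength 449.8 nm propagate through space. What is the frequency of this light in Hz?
6.6650e+14 Hz

Using the wave equation: c = fλ

Solving for frequency:
f = c/λ = (3×10⁸ m/s) / (449.8×10⁻⁹ m)
f = 6.6650e+14 Hz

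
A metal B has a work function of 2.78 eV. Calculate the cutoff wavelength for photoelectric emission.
445.99 nm

The threshold wavelength is when the photon energy equals the work function:
hc/λ₀ = φ

Solving for λ₀:
λ₀ = hc/φ = (6.626×10⁻³⁴ J·s)(3×10⁸ m/s) / (2.78 eV × 1.602×10⁻¹⁹ J/eV)
λ₀ = 445.99 nm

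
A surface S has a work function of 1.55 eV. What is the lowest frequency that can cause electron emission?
3.7479e+14 Hz

The threshold frequency is when the photon energy equals the work function:
hf₀ = φ

Solving for f₀:
f₀ = φ/h = (1.55 eV × 1.602×10⁻¹⁹ J/eV) / (6.626×10⁻³⁴ J·s)
f₀ = 3.7479e+14 Hz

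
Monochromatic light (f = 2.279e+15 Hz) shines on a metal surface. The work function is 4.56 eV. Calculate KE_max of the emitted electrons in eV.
4.8652 eV

Using Einstein's photoelectric equation: KE_max = hf - φ

First, calculate the photon energy:
E_photon = hf = (6.626×10⁻³⁴ J·s)(2.279e+15 Hz)
E_photon = 9.4252 eV

Then, the maximum kinetic energy:
KE_max = E_photon - φ = 9.4252 eV - 4.56 eV = 4.8652 eV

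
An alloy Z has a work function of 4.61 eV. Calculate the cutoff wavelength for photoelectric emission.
268.95 nm

The threshold wavelength is when the photon energy equals the work function:
hc/λ₀ = φ

Solving for λ₀:
λ₀ = hc/φ = (6.626×10⁻³⁴ J·s)(3×10⁸ m/s) / (4.61 eV × 1.602×10⁻¹⁹ J/eV)
λ₀ = 268.95 nm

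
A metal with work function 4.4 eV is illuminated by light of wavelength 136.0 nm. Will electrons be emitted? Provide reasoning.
Yes

For photoemission, the photon energy must exceed the work function.

Photon energy: E = hc/λ = 9.1165 eV
Work function: φ = 4.4 eV

Since E_photon (9.1165 eV) > φ (4.4 eV), photoemission WILL occur.
The threshold wavelength is λ₀ = hc/φ = 281.8 nm.
Since 136.0 nm < 281.8 nm, the light has sufficient energy.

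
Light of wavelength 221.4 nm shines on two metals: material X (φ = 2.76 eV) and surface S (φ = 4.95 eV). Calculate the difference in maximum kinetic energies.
2.1900 eV

Using KE_max = hc/λ - φ for each metal:

Photon energy: E = hc/λ = 5.6000 eV

For material X (φ₁ = 2.76 eV):
KE₁ = E - φ₁ = 5.6000 - 2.76 = 2.8400 eV

For surface S (φ₂ = 4.95 eV):
KE₂ = E - φ₂ = 5.6000 - 4.95 = 0.6500 eV

Difference:
ΔKE = KE₁ - KE₂ = 2.8400 - 0.6500 = 2.1900 eV

Note: The difference equals the difference in work functions: 4.95 - 2.76 = 2.19 eV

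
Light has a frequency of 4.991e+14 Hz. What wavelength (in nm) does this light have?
600.67 nm

Using the wave equation: c = fλ

Solving for wavelength:
λ = c/f = (3×10⁸ m/s) / (4.991e+14 Hz)
λ = 600.67 nm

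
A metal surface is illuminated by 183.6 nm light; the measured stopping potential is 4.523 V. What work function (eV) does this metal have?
2.23 eV

The stopping potential gives the maximum kinetic energy: KE_max = eV_s = 4.523 eV

From Einstein's photoelectric equation: KE_max = hc/λ - φ
Rearranging: φ = hc/λ - KE_max

Calculate photon energy:
E_photon = hc/λ = (6.626×10⁻³⁴ J·s)(3×10⁸ m/s) / (183.6×10⁻⁹ m) = 6.7530 eV

Therefore:
φ = 6.7530 - 4.523 = 2.23 eV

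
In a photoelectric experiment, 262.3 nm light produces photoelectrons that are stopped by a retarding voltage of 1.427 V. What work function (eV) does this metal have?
3.30 eV

The stopping potential gives the maximum kinetic energy: KE_max = eV_s = 1.427 eV

From Einstein's photoelectric equation: KE_max = hc/λ - φ
Rearranging: φ = hc/λ - KE_max

Calculate photon energy:
E_photon = hc/λ = (6.626×10⁻³⁴ J·s)(3×10⁸ m/s) / (262.3×10⁻⁹ m) = 4.7268 eV

Therefore:
φ = 4.7268 - 1.427 = 3.30 eV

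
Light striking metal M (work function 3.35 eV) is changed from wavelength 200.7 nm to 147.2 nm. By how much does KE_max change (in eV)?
2.2453 eV

Using Einstein's equation: KE_max = hc/λ - φ

For λ₁ = 200.7 nm:
KE₁ = hc/λ₁ - φ = 6.1776 - 3.35 = 2.8276 eV

For λ₂ = 147.2 nm:
KE₂ = hc/λ₂ - φ = 8.4228 - 3.35 = 5.0728 eV

Change in KE:
ΔKE = KE₂ - KE₁ = 5.0728 - 2.8276 = 2.2453 eV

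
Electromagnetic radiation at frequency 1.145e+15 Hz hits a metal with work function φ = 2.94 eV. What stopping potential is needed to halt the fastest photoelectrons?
1.7953 V

The stopping potential V_s satisfies: eV_s = KE_max

First, find KE_max using Einstein's equation:
E_photon = hf = (6.626×10⁻³⁴ J·s)(1.145e+15 Hz) = 4.7353 eV
KE_max = E_photon - φ = 4.7353 - 2.94 = 1.7953 eV

Since eV_s = KE_max:
V_s = KE_max/e = 1.7953 V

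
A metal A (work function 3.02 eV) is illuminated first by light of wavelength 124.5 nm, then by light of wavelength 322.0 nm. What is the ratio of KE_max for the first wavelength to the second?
8.3553

Using Einstein's equation: KE_max = hc/λ - φ

For λ₁ = 124.5 nm:
E₁ = hc/λ₁ = 9.9586 eV
KE₁ = E₁ - φ = 9.9586 - 3.02 = 6.9386 eV

For λ₂ = 322.0 nm:
E₂ = hc/λ₂ = 3.8504 eV
KE₂ = E₂ - φ = 3.8504 - 3.02 = 0.8304 eV

Ratio: KE₁/KE₂ = 6.9386/0.8304 = 8.3553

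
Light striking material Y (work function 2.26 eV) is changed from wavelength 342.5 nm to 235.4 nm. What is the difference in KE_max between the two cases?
1.6470 eV

Using Einstein's equation: KE_max = hc/λ - φ

For λ₁ = 342.5 nm:
KE₁ = hc/λ₁ - φ = 3.6200 - 2.26 = 1.3600 eV

For λ₂ = 235.4 nm:
KE₂ = hc/λ₂ - φ = 5.2670 - 2.26 = 3.0070 eV

Change in KE:
ΔKE = KE₂ - KE₁ = 3.0070 - 1.3600 = 1.6470 eV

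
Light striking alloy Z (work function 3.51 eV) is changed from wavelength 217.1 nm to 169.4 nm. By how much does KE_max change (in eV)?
1.6081 eV

Using Einstein's equation: KE_max = hc/λ - φ

For λ₁ = 217.1 nm:
KE₁ = hc/λ₁ - φ = 5.7109 - 3.51 = 2.2009 eV

For λ₂ = 169.4 nm:
KE₂ = hc/λ₂ - φ = 7.3190 - 3.51 = 3.8090 eV

Change in KE:
ΔKE = KE₂ - KE₁ = 3.8090 - 2.2009 = 1.6081 eV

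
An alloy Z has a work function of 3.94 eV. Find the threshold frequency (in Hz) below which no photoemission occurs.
9.5269e+14 Hz

The threshold frequency is when the photon energy equals the work function:
hf₀ = φ

Solving for f₀:
f₀ = φ/h = (3.94 eV × 1.602×10⁻¹⁹ J/eV) / (6.626×10⁻³⁴ J·s)
f₀ = 9.5269e+14 Hz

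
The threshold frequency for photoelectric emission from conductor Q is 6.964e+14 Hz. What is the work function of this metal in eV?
2.88 eV

At the threshold frequency, photon energy equals work function:
φ = hf₀

Calculating:
φ = (6.626×10⁻³⁴ J·s)(6.964e+14 Hz)
φ = 2.88 eV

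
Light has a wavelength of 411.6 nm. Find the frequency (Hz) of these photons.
7.2836e+14 Hz

Using the wave equation: c = fλ

Solving for frequency:
f = c/λ = (3×10⁸ m/s) / (411.6×10⁻⁹ m)
f = 7.2836e+14 Hz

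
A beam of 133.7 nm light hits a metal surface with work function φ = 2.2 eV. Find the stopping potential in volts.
7.0733 V

The stopping potential V_s satisfies: eV_s = KE_max

First, find KE_max using Einstein's equation:
E_photon = hc/λ = 9.2733 eV
KE_max = E_photon - φ = 9.2733 - 2.2 = 7.0733 eV

Since eV_s = KE_max:
V_s = KE_max/e = 7.0733 V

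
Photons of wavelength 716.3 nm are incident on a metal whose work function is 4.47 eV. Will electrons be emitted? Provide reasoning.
No

For photoemission, the photon energy must exceed the work function.

Photon energy: E = hc/λ = 1.7309 eV
Work function: φ = 4.47 eV

Since E_photon (1.7309 eV) < φ (4.47 eV), photoemission will NOT occur.
The threshold wavelength is λ₀ = hc/φ = 277.4 nm.
Since 716.3 nm > 277.4 nm, the photons lack sufficient energy.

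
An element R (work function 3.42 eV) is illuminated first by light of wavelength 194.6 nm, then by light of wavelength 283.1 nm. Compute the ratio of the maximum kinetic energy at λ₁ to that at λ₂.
3.0757

Using Einstein's equation: KE_max = hc/λ - φ

For λ₁ = 194.6 nm:
E₁ = hc/λ₁ = 6.3712 eV
KE₁ = E₁ - φ = 6.3712 - 3.42 = 2.9512 eV

For λ₂ = 283.1 nm:
E₂ = hc/λ₂ = 4.3795 eV
KE₂ = E₂ - φ = 4.3795 - 3.42 = 0.9595 eV

Ratio: KE₁/KE₂ = 2.9512/0.9595 = 3.0757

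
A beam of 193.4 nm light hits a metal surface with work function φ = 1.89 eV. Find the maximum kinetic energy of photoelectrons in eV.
4.5208 eV

Using Einstein's photoelectric equation: KE_max = hf - φ = hc/λ - φ

First, calculate the photon energy:
E_photon = hc/λ = (6.626×10⁻³⁴ J·s)(3×10⁸ m/s) / (193.4×10⁻⁹ m)
E_photon = 6.4108 eV

Then, the maximum kinetic energy:
KE_max = E_photon - φ = 6.4108 eV - 1.89 eV = 4.5208 eV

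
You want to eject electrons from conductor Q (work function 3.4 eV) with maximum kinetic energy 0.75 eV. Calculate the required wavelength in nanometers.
298.76 nm

From Einstein's equation: KE_max = hc/λ - φ

Rearranging for λ:
hc/λ = KE_max + φ
λ = hc/(KE_max + φ)

Required photon energy:
E_photon = KE_max + φ = 0.75 + 3.4 = 4.15 eV

Required wavelength:
λ = hc/E_photon = (6.626×10⁻³⁴)(3×10⁸) / (4.15 × 1.602×10⁻¹⁹)
λ = 298.76 nm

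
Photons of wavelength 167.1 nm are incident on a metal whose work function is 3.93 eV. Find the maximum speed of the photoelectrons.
1.1080e+06 m/s

First, find the maximum kinetic energy:
E_photon = hc/λ = 7.4198 eV
KE_max = E_photon - φ = 7.4198 - 3.93 = 3.4898 eV

Convert to Joules: KE_max = 3.4898 × 1.602×10⁻¹⁹ J = 5.5912e-19 J

Then use KE = ½mv² to find velocity:
v = √(2·KE/m) = √(2 × 5.5912e-19 J / 9.109e-31 kg)
v = 1.1080e+06 m/s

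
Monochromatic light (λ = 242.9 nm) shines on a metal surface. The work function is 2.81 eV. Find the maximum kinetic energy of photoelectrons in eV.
2.2943 eV

Using Einstein's photoelectric equation: KE_max = hf - φ = hc/λ - φ

First, calculate the photon energy:
E_photon = hc/λ = (6.626×10⁻³⁴ J·s)(3×10⁸ m/s) / (242.9×10⁻⁹ m)
E_photon = 5.1043 eV

Then, the maximum kinetic energy:
KE_max = E_photon - φ = 5.1043 eV - 2.81 eV = 2.2943 eV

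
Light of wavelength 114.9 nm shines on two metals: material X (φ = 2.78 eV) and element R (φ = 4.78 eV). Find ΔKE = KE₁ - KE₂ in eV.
2.0000 eV

Using KE_max = hc/λ - φ for each metal:

Photon energy: E = hc/λ = 10.7906 eV

For material X (φ₁ = 2.78 eV):
KE₁ = E - φ₁ = 10.7906 - 2.78 = 8.0106 eV

For element R (φ₂ = 4.78 eV):
KE₂ = E - φ₂ = 10.7906 - 4.78 = 6.0106 eV

Difference:
ΔKE = KE₁ - KE₂ = 8.0106 - 6.0106 = 2.0000 eV

Note: The difference equals the difference in work functions: 4.78 - 2.78 = 2.00 eV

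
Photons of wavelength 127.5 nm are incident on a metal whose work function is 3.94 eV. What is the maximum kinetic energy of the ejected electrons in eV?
5.7843 eV

Using Einstein's photoelectric equation: KE_max = hf - φ = hc/λ - φ

First, calculate the photon energy:
E_photon = hc/λ = (6.626×10⁻³⁴ J·s)(3×10⁸ m/s) / (127.5×10⁻⁹ m)
E_photon = 9.7243 eV

Then, the maximum kinetic energy:
KE_max = E_photon - φ = 9.7243 eV - 3.94 eV = 5.7843 eV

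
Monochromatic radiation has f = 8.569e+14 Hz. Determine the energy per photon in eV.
3.5439 eV

Using E = hf:

E = hf = (6.626×10⁻³⁴ J·s)(8.569e+14 Hz)
E = 3.5439 eV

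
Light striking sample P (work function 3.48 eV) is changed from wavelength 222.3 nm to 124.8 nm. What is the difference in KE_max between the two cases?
4.3573 eV

Using Einstein's equation: KE_max = hc/λ - φ

For λ₁ = 222.3 nm:
KE₁ = hc/λ₁ - φ = 5.5773 - 3.48 = 2.0973 eV

For λ₂ = 124.8 nm:
KE₂ = hc/λ₂ - φ = 9.9346 - 3.48 = 6.4546 eV

Change in KE:
ΔKE = KE₂ - KE₁ = 6.4546 - 2.0973 = 4.3573 eV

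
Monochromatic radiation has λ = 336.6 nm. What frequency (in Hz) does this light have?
8.9065e+14 Hz

Using the wave equation: c = fλ

Solving for frequency:
f = c/λ = (3×10⁸ m/s) / (336.6×10⁻⁹ m)
f = 8.9065e+14 Hz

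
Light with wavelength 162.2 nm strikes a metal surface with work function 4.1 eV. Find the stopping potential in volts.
3.5439 V

The stopping potential V_s satisfies: eV_s = KE_max

First, find KE_max using Einstein's equation:
E_photon = hc/λ = 7.6439 eV
KE_max = E_photon - φ = 7.6439 - 4.1 = 3.5439 eV

Since eV_s = KE_max:
V_s = KE_max/e = 3.5439 V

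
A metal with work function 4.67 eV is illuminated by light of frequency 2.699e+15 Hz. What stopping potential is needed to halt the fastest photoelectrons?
6.4922 V

The stopping potential V_s satisfies: eV_s = KE_max

First, find KE_max using Einstein's equation:
E_photon = hf = (6.626×10⁻³⁴ J·s)(2.699e+15 Hz) = 11.1622 eV
KE_max = E_photon - φ = 11.1622 - 4.67 = 6.4922 eV

Since eV_s = KE_max:
V_s = KE_max/e = 6.4922 V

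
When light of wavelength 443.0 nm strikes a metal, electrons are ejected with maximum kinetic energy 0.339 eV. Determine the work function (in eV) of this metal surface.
2.46 eV

From Einstein's photoelectric equation: KE_max = hf - φ = hc/λ - φ

Rearranging for φ:
φ = hc/λ - KE_max

Calculate photon energy:
E_photon = hc/λ = 2.7987 eV

Therefore:
φ = 2.7987 - 0.339 = 2.46 eV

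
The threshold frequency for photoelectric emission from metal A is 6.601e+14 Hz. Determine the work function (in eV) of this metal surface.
2.73 eV

At the threshold frequency, photon energy equals work function:
φ = hf₀

Calculating:
φ = (6.626×10⁻³⁴ J·s)(6.601e+14 Hz)
φ = 2.73 eV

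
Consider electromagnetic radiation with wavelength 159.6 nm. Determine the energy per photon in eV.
7.7684 eV

Using E = hf = hc/λ:

E = hc/λ = (6.626×10⁻³⁴ J·s)(3×10⁸ m/s) / (159.6×10⁻⁹ m)
E = 7.7684 eV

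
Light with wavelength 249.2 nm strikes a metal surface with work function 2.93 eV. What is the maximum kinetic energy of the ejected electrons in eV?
2.0453 eV

Using Einstein's photoelectric equation: KE_max = hf - φ = hc/λ - φ

First, calculate the photon energy:
E_photon = hc/λ = (6.626×10⁻³⁴ J·s)(3×10⁸ m/s) / (249.2×10⁻⁹ m)
E_photon = 4.9753 eV

Then, the maximum kinetic energy:
KE_max = E_photon - φ = 4.9753 eV - 2.93 eV = 2.0453 eV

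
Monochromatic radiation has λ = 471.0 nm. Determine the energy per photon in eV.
2.6324 eV

Using E = hf = hc/λ:

E = hc/λ = (6.626×10⁻³⁴ J·s)(3×10⁸ m/s) / (471.0×10⁻⁹ m)
E = 2.6324 eV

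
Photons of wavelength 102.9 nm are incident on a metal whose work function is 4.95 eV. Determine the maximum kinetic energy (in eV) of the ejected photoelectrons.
7.0990 eV

Using Einstein's photoelectric equation: KE_max = hf - φ = hc/λ - φ

First, calculate the photon energy:
E_photon = hc/λ = (6.626×10⁻³⁴ J·s)(3×10⁸ m/s) / (102.9×10⁻⁹ m)
E_photon = 12.0490 eV

Then, the maximum kinetic energy:
KE_max = E_photon - φ = 12.0490 eV - 4.95 eV = 7.0990 eV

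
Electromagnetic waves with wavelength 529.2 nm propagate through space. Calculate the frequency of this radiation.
5.6650e+14 Hz

Using the wave equation: c = fλ

Solving for frequency:
f = c/λ = (3×10⁸ m/s) / (529.2×10⁻⁹ m)
f = 5.6650e+14 Hz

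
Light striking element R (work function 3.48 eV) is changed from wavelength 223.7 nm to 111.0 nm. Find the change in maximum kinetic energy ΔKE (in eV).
5.6273 eV

Using Einstein's equation: KE_max = hc/λ - φ

For λ₁ = 223.7 nm:
KE₁ = hc/λ₁ - φ = 5.5424 - 3.48 = 2.0624 eV

For λ₂ = 111.0 nm:
KE₂ = hc/λ₂ - φ = 11.1697 - 3.48 = 7.6897 eV

Change in KE:
ΔKE = KE₂ - KE₁ = 7.6897 - 2.0624 = 5.6273 eV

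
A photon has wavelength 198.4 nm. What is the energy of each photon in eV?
6.2492 eV

Using E = hf = hc/λ:

E = hc/λ = (6.626×10⁻³⁴ J·s)(3×10⁸ m/s) / (198.4×10⁻⁹ m)
E = 6.2492 eV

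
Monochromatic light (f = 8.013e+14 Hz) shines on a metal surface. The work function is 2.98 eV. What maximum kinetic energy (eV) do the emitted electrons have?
0.3339 eV

Using Einstein's photoelectric equation: KE_max = hf - φ

First, calculate the photon energy:
E_photon = hf = (6.626×10⁻³⁴ J·s)(8.013e+14 Hz)
E_photon = 3.3139 eV

Then, the maximum kinetic energy:
KE_max = E_photon - φ = 3.3139 eV - 2.98 eV = 0.3339 eV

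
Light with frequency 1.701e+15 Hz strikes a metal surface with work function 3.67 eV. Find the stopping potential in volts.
3.3648 V

The stopping potential V_s satisfies: eV_s = KE_max

First, find KE_max using Einstein's equation:
E_photon = hf = (6.626×10⁻³⁴ J·s)(1.701e+15 Hz) = 7.0348 eV
KE_max = E_photon - φ = 7.0348 - 3.67 = 3.3648 eV

Since eV_s = KE_max:
V_s = KE_max/e = 3.3648 V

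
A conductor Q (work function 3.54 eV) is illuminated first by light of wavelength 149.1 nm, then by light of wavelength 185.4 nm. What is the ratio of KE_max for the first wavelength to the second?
1.5173

Using Einstein's equation: KE_max = hc/λ - φ

For λ₁ = 149.1 nm:
E₁ = hc/λ₁ = 8.3155 eV
KE₁ = E₁ - φ = 8.3155 - 3.54 = 4.7755 eV

For λ₂ = 185.4 nm:
E₂ = hc/λ₂ = 6.6874 eV
KE₂ = E₂ - φ = 6.6874 - 3.54 = 3.1474 eV

Ratio: KE₁/KE₂ = 4.7755/3.1474 = 1.5173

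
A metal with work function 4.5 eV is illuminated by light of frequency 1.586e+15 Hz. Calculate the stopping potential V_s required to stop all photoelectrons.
2.0592 V

The stopping potential V_s satisfies: eV_s = KE_max

First, find KE_max using Einstein's equation:
E_photon = hf = (6.626×10⁻³⁴ J·s)(1.586e+15 Hz) = 6.5592 eV
KE_max = E_photon - φ = 6.5592 - 4.5 = 2.0592 eV

Since eV_s = KE_max:
V_s = KE_max/e = 2.0592 V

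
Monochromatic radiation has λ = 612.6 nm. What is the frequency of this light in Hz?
4.8938e+14 Hz

Using the wave equation: c = fλ

Solving for frequency:
f = c/λ = (3×10⁸ m/s) / (612.6×10⁻⁹ m)
f = 4.8938e+14 Hz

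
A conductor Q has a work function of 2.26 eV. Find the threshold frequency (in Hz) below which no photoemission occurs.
5.4647e+14 Hz

The threshold frequency is when the photon energy equals the work function:
hf₀ = φ

Solving for f₀:
f₀ = φ/h = (2.26 eV × 1.602×10⁻¹⁹ J/eV) / (6.626×10⁻³⁴ J·s)
f₀ = 5.4647e+14 Hz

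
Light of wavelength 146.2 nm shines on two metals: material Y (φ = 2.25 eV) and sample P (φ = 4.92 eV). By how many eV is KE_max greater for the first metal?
2.6700 eV

Using KE_max = hc/λ - φ for each metal:

Photon energy: E = hc/λ = 8.4805 eV

For material Y (φ₁ = 2.25 eV):
KE₁ = E - φ₁ = 8.4805 - 2.25 = 6.2305 eV

For sample P (φ₂ = 4.92 eV):
KE₂ = E - φ₂ = 8.4805 - 4.92 = 3.5605 eV

Difference:
ΔKE = KE₁ - KE₂ = 6.2305 - 3.5605 = 2.6700 eV

Note: The difference equals the difference in work functions: 4.92 - 2.25 = 2.67 eV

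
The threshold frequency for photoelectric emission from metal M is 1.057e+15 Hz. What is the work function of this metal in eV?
4.37 eV

At the threshold frequency, photon energy equals work function:
φ = hf₀

Calculating:
φ = (6.626×10⁻³⁴ J·s)(1.057e+15 Hz)
φ = 4.37 eV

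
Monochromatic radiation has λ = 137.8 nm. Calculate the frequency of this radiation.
2.1756e+15 Hz

Using the wave equation: c = fλ

Solving for frequency:
f = c/λ = (3×10⁸ m/s) / (137.8×10⁻⁹ m)
f = 2.1756e+15 Hz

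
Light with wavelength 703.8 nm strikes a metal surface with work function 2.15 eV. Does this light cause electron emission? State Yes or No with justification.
No

For photoemission, the photon energy must exceed the work function.

Photon energy: E = hc/λ = 1.7616 eV
Work function: φ = 2.15 eV

Since E_photon (1.7616 eV) < φ (2.15 eV), photoemission will NOT occur.
The threshold wavelength is λ₀ = hc/φ = 576.7 nm.
Since 703.8 nm > 576.7 nm, the photons lack sufficient energy.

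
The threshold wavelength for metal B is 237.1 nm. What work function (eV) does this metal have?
5.23 eV

At the threshold wavelength, photon energy equals work function:
φ = hc/λ₀

Calculating:
φ = (6.626×10⁻³⁴ J·s)(3×10⁸ m/s) / (237.1×10⁻⁹ m)
φ = 5.23 eV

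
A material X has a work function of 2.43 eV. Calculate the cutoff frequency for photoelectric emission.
5.8757e+14 Hz

The threshold frequency is when the photon energy equals the work function:
hf₀ = φ

Solving for f₀:
f₀ = φ/h = (2.43 eV × 1.602×10⁻¹⁹ J/eV) / (6.626×10⁻³⁴ J·s)
f₀ = 5.8757e+14 Hz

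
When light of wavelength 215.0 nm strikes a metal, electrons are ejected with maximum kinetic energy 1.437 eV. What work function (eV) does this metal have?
4.33 eV

From Einstein's photoelectric equation: KE_max = hf - φ = hc/λ - φ

Rearranging for φ:
φ = hc/λ - KE_max

Calculate photon energy:
E_photon = hc/λ = 5.7667 eV

Therefore:
φ = 5.7667 - 1.437 = 4.33 eV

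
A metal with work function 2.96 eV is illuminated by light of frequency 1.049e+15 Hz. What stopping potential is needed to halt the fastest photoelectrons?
1.3783 V

The stopping potential V_s satisfies: eV_s = KE_max

First, find KE_max using Einstein's equation:
E_photon = hf = (6.626×10⁻³⁴ J·s)(1.049e+15 Hz) = 4.3383 eV
KE_max = E_photon - φ = 4.3383 - 2.96 = 1.3783 eV

Since eV_s = KE_max:
V_s = KE_max/e = 1.3783 V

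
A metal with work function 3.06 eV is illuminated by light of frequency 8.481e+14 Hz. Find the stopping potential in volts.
0.4475 V

The stopping potential V_s satisfies: eV_s = KE_max

First, find KE_max using Einstein's equation:
E_photon = hf = (6.626×10⁻³⁴ J·s)(8.481e+14 Hz) = 3.5075 eV
KE_max = E_photon - φ = 3.5075 - 3.06 = 0.4475 eV

Since eV_s = KE_max:
V_s = KE_max/e = 0.4475 V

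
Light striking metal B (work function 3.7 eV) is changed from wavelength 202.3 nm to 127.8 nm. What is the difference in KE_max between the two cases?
3.5727 eV

Using Einstein's equation: KE_max = hc/λ - φ

For λ₁ = 202.3 nm:
KE₁ = hc/λ₁ - φ = 6.1287 - 3.7 = 2.4287 eV

For λ₂ = 127.8 nm:
KE₂ = hc/λ₂ - φ = 9.7014 - 3.7 = 6.0014 eV

Change in KE:
ΔKE = KE₂ - KE₁ = 6.0014 - 2.4287 = 3.5727 eV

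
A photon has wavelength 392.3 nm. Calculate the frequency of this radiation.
7.6419e+14 Hz

Using the wave equation: c = fλ

Solving for frequency:
f = c/λ = (3×10⁸ m/s) / (392.3×10⁻⁹ m)
f = 7.6419e+14 Hz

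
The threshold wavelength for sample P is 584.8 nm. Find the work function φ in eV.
2.12 eV

At the threshold wavelength, photon energy equals work function:
φ = hc/λ₀

Calculating:
φ = (6.626×10⁻³⁴ J·s)(3×10⁸ m/s) / (584.8×10⁻⁹ m)
φ = 2.12 eV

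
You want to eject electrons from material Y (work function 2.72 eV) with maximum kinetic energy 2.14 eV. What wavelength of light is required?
255.11 nm

From Einstein's equation: KE_max = hc/λ - φ

Rearranging for λ:
hc/λ = KE_max + φ
λ = hc/(KE_max + φ)

Required photon energy:
E_photon = KE_max + φ = 2.14 + 2.72 = 4.86 eV

Required wavelength:
λ = hc/E_photon = (6.626×10⁻³⁴)(3×10⁸) / (4.86 × 1.602×10⁻¹⁹)
λ = 255.11 nm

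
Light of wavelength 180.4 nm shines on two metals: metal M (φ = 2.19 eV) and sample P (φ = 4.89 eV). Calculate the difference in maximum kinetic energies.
2.7000 eV

Using KE_max = hc/λ - φ for each metal:

Photon energy: E = hc/λ = 6.8727 eV

For metal M (φ₁ = 2.19 eV):
KE₁ = E - φ₁ = 6.8727 - 2.19 = 4.6827 eV

For sample P (φ₂ = 4.89 eV):
KE₂ = E - φ₂ = 6.8727 - 4.89 = 1.9827 eV

Difference:
ΔKE = KE₁ - KE₂ = 4.6827 - 1.9827 = 2.7000 eV

Note: The difference equals the difference in work functions: 4.89 - 2.19 = 2.70 eV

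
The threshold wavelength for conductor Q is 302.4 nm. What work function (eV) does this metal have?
4.10 eV

At the threshold wavelength, photon energy equals work function:
φ = hc/λ₀

Calculating:
φ = (6.626×10⁻³⁴ J·s)(3×10⁸ m/s) / (302.4×10⁻⁹ m)
φ = 4.10 eV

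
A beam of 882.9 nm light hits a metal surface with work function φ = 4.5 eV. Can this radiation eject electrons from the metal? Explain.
No

For photoemission, the photon energy must exceed the work function.

Photon energy: E = hc/λ = 1.4043 eV
Work function: φ = 4.5 eV

Since E_photon (1.4043 eV) < φ (4.5 eV), photoemission will NOT occur.
The threshold wavelength is λ₀ = hc/φ = 275.5 nm.
Since 882.9 nm > 275.5 nm, the photons lack sufficient energy.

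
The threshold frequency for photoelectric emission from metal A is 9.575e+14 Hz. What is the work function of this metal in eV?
3.96 eV

At the threshold frequency, photon energy equals work function:
φ = hf₀

Calculating:
φ = (6.626×10⁻³⁴ J·s)(9.575e+14 Hz)
φ = 3.96 eV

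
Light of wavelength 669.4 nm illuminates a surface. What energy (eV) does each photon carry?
1.8522 eV

Using E = hf = hc/λ:

E = hc/λ = (6.626×10⁻³⁴ J·s)(3×10⁸ m/s) / (669.4×10⁻⁹ m)
E = 1.8522 eV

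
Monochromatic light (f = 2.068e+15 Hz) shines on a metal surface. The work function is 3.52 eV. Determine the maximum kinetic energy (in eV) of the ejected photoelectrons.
5.0326 eV

Using Einstein's photoelectric equation: KE_max = hf - φ

First, calculate the photon energy:
E_photon = hf = (6.626×10⁻³⁴ J·s)(2.068e+15 Hz)
E_photon = 8.5526 eV

Then, the maximum kinetic energy:
KE_max = E_photon - φ = 8.5526 eV - 3.52 eV = 5.0326 eV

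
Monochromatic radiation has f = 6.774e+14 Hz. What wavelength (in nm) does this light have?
442.56 nm

Using the wave equation: c = fλ

Solving for wavelength:
λ = c/f = (3×10⁸ m/s) / (6.774e+14 Hz)
λ = 442.56 nm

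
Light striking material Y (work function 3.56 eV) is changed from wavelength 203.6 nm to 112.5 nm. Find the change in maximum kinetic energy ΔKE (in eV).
4.9312 eV

Using Einstein's equation: KE_max = hc/λ - φ

For λ₁ = 203.6 nm:
KE₁ = hc/λ₁ - φ = 6.0896 - 3.56 = 2.5296 eV

For λ₂ = 112.5 nm:
KE₂ = hc/λ₂ - φ = 11.0208 - 3.56 = 7.4608 eV

Change in KE:
ΔKE = KE₂ - KE₁ = 7.4608 - 2.5296 = 4.9312 eV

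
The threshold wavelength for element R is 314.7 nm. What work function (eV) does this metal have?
3.94 eV

At the threshold wavelength, photon energy equals work function:
φ = hc/λ₀

Calculating:
φ = (6.626×10⁻³⁴ J·s)(3×10⁸ m/s) / (314.7×10⁻⁹ m)
φ = 3.94 eV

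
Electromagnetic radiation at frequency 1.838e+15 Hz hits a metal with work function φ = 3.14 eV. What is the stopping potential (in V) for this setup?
4.4614 V

The stopping potential V_s satisfies: eV_s = KE_max

First, find KE_max using Einstein's equation:
E_photon = hf = (6.626×10⁻³⁴ J·s)(1.838e+15 Hz) = 7.6014 eV
KE_max = E_photon - φ = 7.6014 - 3.14 = 4.4614 eV

Since eV_s = KE_max:
V_s = KE_max/e = 4.4614 V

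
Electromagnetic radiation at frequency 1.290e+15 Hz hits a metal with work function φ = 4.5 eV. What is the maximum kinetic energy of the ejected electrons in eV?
0.8350 eV

Using Einstein's photoelectric equation: KE_max = hf - φ

First, calculate the photon energy:
E_photon = hf = (6.626×10⁻³⁴ J·s)(1.290e+15 Hz)
E_photon = 5.3350 eV

Then, the maximum kinetic energy:
KE_max = E_photon - φ = 5.3350 eV - 4.5 eV = 0.8350 eV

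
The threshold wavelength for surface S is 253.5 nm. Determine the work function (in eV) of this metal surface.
4.89 eV

At the threshold wavelength, photon energy equals work function:
φ = hc/λ₀

Calculating:
φ = (6.626×10⁻³⁴ J·s)(3×10⁸ m/s) / (253.5×10⁻⁹ m)
φ = 4.89 eV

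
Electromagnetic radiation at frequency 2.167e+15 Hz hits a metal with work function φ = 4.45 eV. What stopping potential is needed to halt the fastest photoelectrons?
4.5120 V

The stopping potential V_s satisfies: eV_s = KE_max

First, find KE_max using Einstein's equation:
E_photon = hf = (6.626×10⁻³⁴ J·s)(2.167e+15 Hz) = 8.9620 eV
KE_max = E_photon - φ = 8.9620 - 4.45 = 4.5120 eV

Since eV_s = KE_max:
V_s = KE_max/e = 4.5120 V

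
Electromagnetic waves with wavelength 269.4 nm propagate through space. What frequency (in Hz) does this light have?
1.1128e+15 Hz

Using the wave equation: c = fλ

Solving for frequency:
f = c/λ = (3×10⁸ m/s) / (269.4×10⁻⁹ m)
f = 1.1128e+15 Hz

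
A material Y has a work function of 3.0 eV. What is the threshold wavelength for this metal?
413.28 nm

The threshold wavelength is when the photon energy equals the work function:
hc/λ₀ = φ

Solving for λ₀:
λ₀ = hc/φ = (6.626×10⁻³⁴ J·s)(3×10⁸ m/s) / (3.0 eV × 1.602×10⁻¹⁹ J/eV)
λ₀ = 413.28 nm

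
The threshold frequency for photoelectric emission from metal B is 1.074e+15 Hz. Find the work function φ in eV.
4.44 eV

At the threshold frequency, photon energy equals work function:
φ = hf₀

Calculating:
φ = (6.626×10⁻³⁴ J·s)(1.074e+15 Hz)
φ = 4.44 eV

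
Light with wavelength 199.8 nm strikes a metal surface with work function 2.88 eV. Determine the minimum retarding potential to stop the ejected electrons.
3.3254 V

The stopping potential V_s satisfies: eV_s = KE_max

First, find KE_max using Einstein's equation:
E_photon = hc/λ = 6.2054 eV
KE_max = E_photon - φ = 6.2054 - 2.88 = 3.3254 eV

Since eV_s = KE_max:
V_s = KE_max/e = 3.3254 V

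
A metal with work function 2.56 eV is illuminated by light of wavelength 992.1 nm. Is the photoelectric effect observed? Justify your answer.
No

For photoemission, the photon energy must exceed the work function.

Photon energy: E = hc/λ = 1.2497 eV
Work function: φ = 2.56 eV

Since E_photon (1.2497 eV) < φ (2.56 eV), photoemission will NOT occur.
The threshold wavelength is λ₀ = hc/φ = 484.3 nm.
Since 992.1 nm > 484.3 nm, the photons lack sufficient energy.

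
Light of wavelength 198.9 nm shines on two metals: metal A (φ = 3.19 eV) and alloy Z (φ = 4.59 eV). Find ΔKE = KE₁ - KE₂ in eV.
1.4000 eV

Using KE_max = hc/λ - φ for each metal:

Photon energy: E = hc/λ = 6.2335 eV

For metal A (φ₁ = 3.19 eV):
KE₁ = E - φ₁ = 6.2335 - 3.19 = 3.0435 eV

For alloy Z (φ₂ = 4.59 eV):
KE₂ = E - φ₂ = 6.2335 - 4.59 = 1.6435 eV

Difference:
ΔKE = KE₁ - KE₂ = 3.0435 - 1.6435 = 1.4000 eV

Note: The difference equals the difference in work functions: 4.59 - 3.19 = 1.40 eV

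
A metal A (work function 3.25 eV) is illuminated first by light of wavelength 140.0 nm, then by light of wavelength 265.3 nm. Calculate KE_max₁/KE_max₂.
3.9386

Using Einstein's equation: KE_max = hc/λ - φ

For λ₁ = 140.0 nm:
E₁ = hc/λ₁ = 8.8560 eV
KE₁ = E₁ - φ = 8.8560 - 3.25 = 5.6060 eV

For λ₂ = 265.3 nm:
E₂ = hc/λ₂ = 4.6734 eV
KE₂ = E₂ - φ = 4.6734 - 3.25 = 1.4234 eV

Ratio: KE₁/KE₂ = 5.6060/1.4234 = 3.9386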